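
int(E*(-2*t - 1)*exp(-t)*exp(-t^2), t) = exp(-t^2 - t + 1) + C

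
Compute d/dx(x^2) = 2*x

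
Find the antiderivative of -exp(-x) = exp(-x) + C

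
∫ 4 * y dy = 2*y^2 + C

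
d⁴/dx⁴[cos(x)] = cos(x)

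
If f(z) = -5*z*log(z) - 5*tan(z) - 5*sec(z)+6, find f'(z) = -5*log(z) - 5*tan(z)^2 - 5*tan(z)*sec(z) - 10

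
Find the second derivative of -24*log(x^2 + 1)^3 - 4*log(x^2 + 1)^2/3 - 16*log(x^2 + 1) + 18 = (432*x^2*log(x^2 + 1)^2 - 1712*x^2*log(x^2 + 1) + 64*x^2 - 432*log(x^2 + 1)^2 - 16*log(x^2 + 1) - 96)/(3*x^4 + 6*x^2 + 3)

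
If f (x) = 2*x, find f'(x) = 2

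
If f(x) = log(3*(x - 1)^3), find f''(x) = -3/(x^2 - 2*x + 1)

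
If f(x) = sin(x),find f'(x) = cos(x)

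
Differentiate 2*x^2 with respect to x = 4*x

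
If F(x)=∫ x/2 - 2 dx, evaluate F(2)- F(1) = -5/4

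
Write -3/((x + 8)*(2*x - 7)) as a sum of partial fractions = -6/(23*(2*x - 7)) + 3/(23*(x + 8))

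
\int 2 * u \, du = u^2 + C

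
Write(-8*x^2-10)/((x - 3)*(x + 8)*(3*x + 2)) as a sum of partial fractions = 61/(121*(3*x + 2)) - 261/(121*(x + 8)) - 82/(121*(x - 3))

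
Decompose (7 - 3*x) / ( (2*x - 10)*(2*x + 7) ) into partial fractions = -35/(34*(2*x + 7)) - 4/(17*(x - 5))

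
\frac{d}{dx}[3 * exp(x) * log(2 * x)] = (3*x*exp(x)*log(x) + 3*x*exp(x)*log(2) + 3*exp(x))/x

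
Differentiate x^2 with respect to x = 2*x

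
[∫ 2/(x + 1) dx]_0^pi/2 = -2*log(5) + 2*log(5 + 5*pi/2)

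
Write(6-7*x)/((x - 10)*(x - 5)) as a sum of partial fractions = 29/(5*(x - 5)) - 64/(5*(x - 10))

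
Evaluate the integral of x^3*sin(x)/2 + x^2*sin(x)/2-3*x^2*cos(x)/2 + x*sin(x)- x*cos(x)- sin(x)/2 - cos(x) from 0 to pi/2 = -1/2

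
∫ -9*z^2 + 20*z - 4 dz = -3*z^3 + 10*z^2 - 4*z + C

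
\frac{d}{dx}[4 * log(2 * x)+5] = 4/x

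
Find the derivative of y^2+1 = 2*y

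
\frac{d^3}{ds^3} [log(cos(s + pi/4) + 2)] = (2*sin(s + pi/4) - cos(2*s))/(cos(s + pi/4) + 2)^3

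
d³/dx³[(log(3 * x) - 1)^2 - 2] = (4*log(x) - 10 + 4*log(3))/x^3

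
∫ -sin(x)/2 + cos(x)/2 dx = sqrt(2)*sin(x + pi/4)/2 + C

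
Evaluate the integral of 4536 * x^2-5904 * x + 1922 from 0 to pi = 2*pi*(-1476*pi + 961 + 756*pi^2)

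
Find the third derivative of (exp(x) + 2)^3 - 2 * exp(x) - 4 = 27*exp(3*x) + 48*exp(2*x) + 10*exp(x)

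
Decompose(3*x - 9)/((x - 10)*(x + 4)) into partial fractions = 3/(2*(x + 4)) + 3/(2*(x - 10))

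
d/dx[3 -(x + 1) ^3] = -3*x^2 - 6*x - 3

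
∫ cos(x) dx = sin(x) + C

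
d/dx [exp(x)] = exp(x)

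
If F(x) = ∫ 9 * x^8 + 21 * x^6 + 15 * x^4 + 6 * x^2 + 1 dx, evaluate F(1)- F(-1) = 20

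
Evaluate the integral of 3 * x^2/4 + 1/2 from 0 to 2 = 3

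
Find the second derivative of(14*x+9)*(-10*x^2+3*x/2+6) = -840*x - 138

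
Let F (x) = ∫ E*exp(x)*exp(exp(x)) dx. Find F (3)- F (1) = -exp(1 + E) + exp(1 + exp(3))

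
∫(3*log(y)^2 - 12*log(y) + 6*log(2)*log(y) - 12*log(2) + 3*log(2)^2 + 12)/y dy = (log(2*y) - 2)^3 + C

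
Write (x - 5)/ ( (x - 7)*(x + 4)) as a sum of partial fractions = 9/(11*(x + 4)) + 2/(11*(x - 7))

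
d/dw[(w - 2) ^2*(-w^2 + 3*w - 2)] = -4*w^3 + 21*w^2 - 36*w + 20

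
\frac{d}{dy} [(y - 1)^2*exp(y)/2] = y^2*exp(y)/2 - exp(y)/2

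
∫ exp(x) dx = exp(x) + C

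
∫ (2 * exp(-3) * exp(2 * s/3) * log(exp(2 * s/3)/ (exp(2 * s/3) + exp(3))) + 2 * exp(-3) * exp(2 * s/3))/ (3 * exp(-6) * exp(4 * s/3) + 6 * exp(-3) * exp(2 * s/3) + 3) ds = (2*s/3 - log(exp(2*s/3) + exp(3)))*exp(2*s/3)/(exp(2*s/3) + exp(3)) + C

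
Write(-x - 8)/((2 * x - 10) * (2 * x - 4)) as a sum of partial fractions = 5/(6*(x - 2)) - 13/(12*(x - 5))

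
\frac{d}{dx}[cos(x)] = -sin(x)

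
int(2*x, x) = x^2 + C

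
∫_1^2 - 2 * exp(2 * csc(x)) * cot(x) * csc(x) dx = -exp(2*csc(1)) + exp(2*csc(2))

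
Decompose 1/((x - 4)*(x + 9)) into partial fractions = -1/(13*(x + 9)) + 1/(13*(x - 4))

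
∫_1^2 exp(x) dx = -E + exp(2)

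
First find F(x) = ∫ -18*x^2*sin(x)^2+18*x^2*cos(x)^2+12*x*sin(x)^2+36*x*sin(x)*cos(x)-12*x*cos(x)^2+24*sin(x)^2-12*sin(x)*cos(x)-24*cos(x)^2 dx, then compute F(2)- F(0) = 12*sin(4)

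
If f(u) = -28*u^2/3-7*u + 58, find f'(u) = -56*u/3 - 7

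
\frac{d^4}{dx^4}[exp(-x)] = exp(-x)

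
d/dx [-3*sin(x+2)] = -3*cos(x + 2)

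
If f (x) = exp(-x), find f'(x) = -exp(-x)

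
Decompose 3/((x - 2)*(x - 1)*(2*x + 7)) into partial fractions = 4/(33*(2*x + 7)) - 1/(3*(x - 1)) + 3/(11*(x - 2))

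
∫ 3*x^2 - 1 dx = x^3 - x + C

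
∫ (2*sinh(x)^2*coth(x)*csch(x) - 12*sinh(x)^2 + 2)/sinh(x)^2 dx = -12*x - 2/tanh(x) - 2/sinh(x) + C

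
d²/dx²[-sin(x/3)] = sin(x/3)/9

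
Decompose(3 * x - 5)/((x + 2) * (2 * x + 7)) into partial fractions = 31/(3*(2*x + 7)) - 11/(3*(x + 2))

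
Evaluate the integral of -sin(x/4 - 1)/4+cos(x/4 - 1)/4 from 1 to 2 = -cos(3/4) - sin(1/2) + sin(3/4) + cos(1/2)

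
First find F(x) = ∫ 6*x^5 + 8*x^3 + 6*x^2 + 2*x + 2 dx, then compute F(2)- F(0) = 120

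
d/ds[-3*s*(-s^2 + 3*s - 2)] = 9*s^2 - 18*s + 6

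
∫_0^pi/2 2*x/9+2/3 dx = -1 + (pi/6 + 1)^2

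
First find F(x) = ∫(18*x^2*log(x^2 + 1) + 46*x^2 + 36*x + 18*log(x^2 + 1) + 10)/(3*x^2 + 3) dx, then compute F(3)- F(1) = -12*log(2) + 20/3 + 24*log(10)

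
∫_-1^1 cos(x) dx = 2*sin(1)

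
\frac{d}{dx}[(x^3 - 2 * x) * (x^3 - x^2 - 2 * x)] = 6*x^5 - 5*x^4 - 16*x^3 + 6*x^2 + 8*x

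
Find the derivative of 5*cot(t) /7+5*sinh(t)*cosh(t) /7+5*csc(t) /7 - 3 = 5*cosh(2*t)/7 - 5*cos(t)/(7*sin(t)^2) - 5/(7*sin(t)^2)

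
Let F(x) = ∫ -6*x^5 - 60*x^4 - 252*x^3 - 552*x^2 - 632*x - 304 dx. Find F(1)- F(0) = -880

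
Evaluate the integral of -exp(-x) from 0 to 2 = -1 + exp(-2)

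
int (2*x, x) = x^2 + C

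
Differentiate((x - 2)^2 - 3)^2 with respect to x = 4*x^3 - 24*x^2 + 36*x - 8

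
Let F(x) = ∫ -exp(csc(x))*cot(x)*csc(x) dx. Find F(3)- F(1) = -exp(csc(1)) + exp(csc(3))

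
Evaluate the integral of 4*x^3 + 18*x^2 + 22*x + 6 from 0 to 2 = 120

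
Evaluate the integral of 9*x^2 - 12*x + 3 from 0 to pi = 3*pi*(-1 + pi)^2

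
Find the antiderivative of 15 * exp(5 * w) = 3*exp(5*w) + C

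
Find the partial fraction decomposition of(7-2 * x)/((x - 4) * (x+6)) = -19/(10*(x + 6)) - 1/(10*(x - 4))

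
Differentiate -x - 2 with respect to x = -1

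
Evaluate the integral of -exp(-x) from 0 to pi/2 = -1 + exp(-pi/2)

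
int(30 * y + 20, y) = 15*y^2 + 20*y + C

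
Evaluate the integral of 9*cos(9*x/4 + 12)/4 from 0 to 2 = sin(33/2) - sin(12)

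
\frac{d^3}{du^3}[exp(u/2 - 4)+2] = exp(u/2 - 4)/8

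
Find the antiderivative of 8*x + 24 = 4*x^2 + 24*x + C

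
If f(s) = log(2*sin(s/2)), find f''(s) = -1/(2*(1 - cos(s)))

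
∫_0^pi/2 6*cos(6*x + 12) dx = -2*sin(12)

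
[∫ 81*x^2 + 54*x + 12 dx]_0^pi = -1 + 3*pi + (1 + 3*pi)^3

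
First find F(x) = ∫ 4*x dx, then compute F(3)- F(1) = 16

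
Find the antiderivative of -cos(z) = -sin(z) + C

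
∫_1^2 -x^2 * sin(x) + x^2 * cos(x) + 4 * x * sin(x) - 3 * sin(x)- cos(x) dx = cos(2) + sin(2)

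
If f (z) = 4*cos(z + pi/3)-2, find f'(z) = -4*sin(z + pi/3)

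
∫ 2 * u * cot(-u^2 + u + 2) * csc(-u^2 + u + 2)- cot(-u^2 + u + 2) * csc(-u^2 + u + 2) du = csc(-u^2 + u + 2) + C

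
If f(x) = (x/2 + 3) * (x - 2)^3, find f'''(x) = 12*x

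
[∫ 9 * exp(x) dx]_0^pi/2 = -9 + 9*exp(pi/2)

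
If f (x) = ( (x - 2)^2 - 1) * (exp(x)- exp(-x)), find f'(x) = (x^2*exp(2*x) + x^2 - 2*x*exp(2*x) - 6*x - exp(2*x) + 7)*exp(-x)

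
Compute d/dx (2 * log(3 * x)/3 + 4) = 2/(3*x)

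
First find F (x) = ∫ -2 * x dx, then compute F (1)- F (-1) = 0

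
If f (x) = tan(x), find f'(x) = cos(x)^(-2)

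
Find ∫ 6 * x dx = 3*x^2 + C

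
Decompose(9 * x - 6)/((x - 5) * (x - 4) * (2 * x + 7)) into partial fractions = -10/(17*(2*x + 7)) - 2/(x - 4) + 39/(17*(x - 5))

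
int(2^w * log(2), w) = 2^w + C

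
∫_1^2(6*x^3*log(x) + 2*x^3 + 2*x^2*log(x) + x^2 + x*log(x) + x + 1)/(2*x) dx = 23*log(2)/2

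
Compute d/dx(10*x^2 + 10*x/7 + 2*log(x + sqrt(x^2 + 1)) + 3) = (140*x^3 + 140*x^2*sqrt(x^2 + 1) + 10*x^2 + 10*x*sqrt(x^2 + 1) + 154*x + 14*sqrt(x^2 + 1) + 10)/(7*x^2 + 7*x*sqrt(x^2 + 1) + 7)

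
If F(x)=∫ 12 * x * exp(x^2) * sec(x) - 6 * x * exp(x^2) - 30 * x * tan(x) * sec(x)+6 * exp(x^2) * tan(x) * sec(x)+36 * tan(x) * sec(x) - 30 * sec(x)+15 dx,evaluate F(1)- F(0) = -21 + (-3 + 6*sec(1))*(1 + E)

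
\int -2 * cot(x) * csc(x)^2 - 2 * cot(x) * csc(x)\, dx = (csc(x) + 1)^2 + C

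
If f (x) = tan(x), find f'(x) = cos(x)^(-2)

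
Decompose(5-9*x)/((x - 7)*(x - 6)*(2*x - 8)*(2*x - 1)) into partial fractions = -2/(1001*(2*x - 1)) - 31/(84*(x - 4)) + 49/(44*(x - 6)) - 29/(39*(x - 7))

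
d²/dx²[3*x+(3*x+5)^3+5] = 162*x + 270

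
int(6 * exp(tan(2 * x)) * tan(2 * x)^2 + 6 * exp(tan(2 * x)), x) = 3*exp(tan(2*x)) + C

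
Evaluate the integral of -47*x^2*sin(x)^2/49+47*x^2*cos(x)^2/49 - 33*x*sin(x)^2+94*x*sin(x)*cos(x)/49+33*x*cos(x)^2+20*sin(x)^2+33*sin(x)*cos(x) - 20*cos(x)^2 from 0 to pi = 0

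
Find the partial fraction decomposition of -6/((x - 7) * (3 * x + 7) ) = 9/(14*(3*x + 7)) - 3/(14*(x - 7))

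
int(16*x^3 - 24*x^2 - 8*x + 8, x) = 4*x^4 - 8*x^3 - 4*x^2 + 8*x + C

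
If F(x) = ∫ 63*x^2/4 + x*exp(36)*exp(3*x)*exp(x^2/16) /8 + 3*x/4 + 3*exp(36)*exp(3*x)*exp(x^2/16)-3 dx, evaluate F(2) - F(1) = -exp(625/16) + 279/8 + exp(169/4)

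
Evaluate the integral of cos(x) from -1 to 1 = 2*sin(1)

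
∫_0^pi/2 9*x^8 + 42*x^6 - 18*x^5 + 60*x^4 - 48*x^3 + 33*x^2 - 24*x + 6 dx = 1 + (-1 + pi + pi^3/8)^3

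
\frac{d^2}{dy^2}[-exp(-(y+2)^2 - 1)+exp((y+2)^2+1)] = (4*y^2*exp(2*y^2 + 8*y + 10) - 4*y^2 + 16*y*exp(2*y^2 + 8*y + 10) - 16*y + 18*exp(2*y^2 + 8*y + 10) - 14)*exp(-y^2 - 4*y - 5)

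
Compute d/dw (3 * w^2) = 6*w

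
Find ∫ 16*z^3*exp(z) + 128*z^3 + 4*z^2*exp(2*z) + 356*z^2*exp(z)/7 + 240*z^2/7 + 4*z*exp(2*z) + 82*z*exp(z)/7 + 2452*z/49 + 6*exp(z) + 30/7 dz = -8*z^2 - 2*z*exp(z) - 10*z/7 + 2*(28*z^2 + 7*z*exp(z) + 5*z + 14)^2/49 + C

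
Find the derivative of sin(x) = cos(x)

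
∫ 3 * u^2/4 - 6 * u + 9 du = u^3/4 - 3*u^2 + 9*u + C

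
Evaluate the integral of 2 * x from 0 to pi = pi^2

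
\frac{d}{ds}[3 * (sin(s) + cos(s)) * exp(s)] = 6*exp(s)*cos(s)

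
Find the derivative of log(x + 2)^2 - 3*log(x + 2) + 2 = (2*log(x + 2) - 3)/(x + 2)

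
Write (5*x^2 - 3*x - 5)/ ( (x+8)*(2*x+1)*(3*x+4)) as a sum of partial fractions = -71/(100*(3*x + 4)) - 3/(25*(2*x + 1)) + 113/(100*(x + 8))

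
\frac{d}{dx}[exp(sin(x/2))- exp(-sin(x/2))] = (exp(sin(x/2)) + exp(-sin(x/2)))*cos(x/2)/2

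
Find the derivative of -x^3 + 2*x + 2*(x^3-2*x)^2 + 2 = 12*x^5 - 32*x^3 - 3*x^2 + 16*x + 2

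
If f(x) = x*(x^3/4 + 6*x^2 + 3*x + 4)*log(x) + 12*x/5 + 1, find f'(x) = x^3*log(x) + x^3/4 + 18*x^2*log(x) + 6*x^2 + 6*x*log(x) + 3*x + 4*log(x) + 32/5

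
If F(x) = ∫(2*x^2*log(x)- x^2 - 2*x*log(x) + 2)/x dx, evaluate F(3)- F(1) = -4 + 5*log(3)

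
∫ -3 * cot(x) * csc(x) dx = 3*csc(x) + C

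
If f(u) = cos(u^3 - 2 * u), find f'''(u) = 27*u^6*sin(u^3 - 2*u) - 54*u^4*sin(u^3 - 2*u) - 54*u^3*cos(u^3 - 2*u) + 36*u^2*sin(u^3 - 2*u) + 36*u*cos(u^3 - 2*u) - 14*sin(u^3 - 2*u)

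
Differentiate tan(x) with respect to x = cos(x)^(-2)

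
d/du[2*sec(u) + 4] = 2*tan(u)*sec(u)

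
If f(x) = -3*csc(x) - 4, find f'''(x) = 3*(-1 + 6/sin(x)^2)*cos(x)/sin(x)^2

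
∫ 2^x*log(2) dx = 2^x + C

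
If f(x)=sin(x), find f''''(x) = sin(x)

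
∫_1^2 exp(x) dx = -E + exp(2)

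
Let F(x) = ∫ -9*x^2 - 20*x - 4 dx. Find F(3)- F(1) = -166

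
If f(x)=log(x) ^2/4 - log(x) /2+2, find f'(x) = (log(x) - 1)/(2*x)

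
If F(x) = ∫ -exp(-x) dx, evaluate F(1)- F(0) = -1 + exp(-1)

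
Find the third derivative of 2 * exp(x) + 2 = 2*exp(x)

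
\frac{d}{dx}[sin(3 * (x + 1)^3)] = 9*(x + 1)^2*cos(3*x^3 + 9*x^2 + 9*x + 3)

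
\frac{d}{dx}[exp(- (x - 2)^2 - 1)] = (4 - 2*x)*exp(-x^2 + 4*x - 5)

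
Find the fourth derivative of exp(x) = exp(x)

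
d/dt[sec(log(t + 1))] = tan(log(t + 1))*sec(log(t + 1))/(t + 1)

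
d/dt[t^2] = 2*t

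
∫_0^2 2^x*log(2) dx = 3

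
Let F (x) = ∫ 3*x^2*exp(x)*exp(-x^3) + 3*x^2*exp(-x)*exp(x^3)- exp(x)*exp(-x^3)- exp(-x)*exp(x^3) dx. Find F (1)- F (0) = 0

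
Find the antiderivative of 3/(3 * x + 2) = log(6*x + 4) + C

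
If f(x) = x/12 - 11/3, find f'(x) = 1/12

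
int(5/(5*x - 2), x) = log(15*x - 6) + C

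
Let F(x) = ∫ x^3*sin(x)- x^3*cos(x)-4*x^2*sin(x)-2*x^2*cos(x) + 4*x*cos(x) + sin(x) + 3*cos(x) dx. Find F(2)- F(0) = -1 + cos(2) + sin(2)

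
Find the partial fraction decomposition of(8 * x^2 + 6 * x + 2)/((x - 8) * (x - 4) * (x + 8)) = 233/(96*(x + 8)) - 77/(24*(x - 4)) + 281/(32*(x - 8))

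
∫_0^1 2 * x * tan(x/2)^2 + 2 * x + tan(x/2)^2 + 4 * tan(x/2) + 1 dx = 6*tan(1/2)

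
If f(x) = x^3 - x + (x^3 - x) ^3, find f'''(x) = 504*x^6 - 630*x^4 + 180*x^2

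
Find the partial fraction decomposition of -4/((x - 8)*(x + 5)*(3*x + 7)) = 9/(62*(3*x + 7)) - 1/(26*(x + 5)) - 4/(403*(x - 8))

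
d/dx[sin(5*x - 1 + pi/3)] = 5*cos(5*x - 1 + pi/3)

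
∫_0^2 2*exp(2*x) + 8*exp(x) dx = -25 + (4 + exp(2))^2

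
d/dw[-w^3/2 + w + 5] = 1 - 3*w^2/2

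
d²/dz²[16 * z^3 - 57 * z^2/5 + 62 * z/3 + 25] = 96*z - 114/5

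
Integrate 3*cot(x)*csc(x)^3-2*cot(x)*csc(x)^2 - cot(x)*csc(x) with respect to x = (-csc(x)^2 + csc(x) + 1)*csc(x) + C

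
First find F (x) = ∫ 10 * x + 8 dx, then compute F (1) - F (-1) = 16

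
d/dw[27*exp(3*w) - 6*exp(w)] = 81*exp(3*w) - 6*exp(w)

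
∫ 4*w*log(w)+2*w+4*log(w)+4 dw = 2*w*(w + 2)*log(w) + C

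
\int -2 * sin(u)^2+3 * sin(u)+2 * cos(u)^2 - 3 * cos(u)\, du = sin(2*u) - 3*sqrt(2)*sin(u + pi/4) + C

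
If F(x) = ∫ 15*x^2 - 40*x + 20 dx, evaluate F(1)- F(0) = 5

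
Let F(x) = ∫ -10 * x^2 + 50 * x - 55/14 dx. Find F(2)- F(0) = 1375/21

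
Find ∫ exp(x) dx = exp(x) + C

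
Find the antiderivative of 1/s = log(-3*s) + C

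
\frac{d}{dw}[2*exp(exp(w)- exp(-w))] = (2*exp(exp(w) - exp(-w)) + 2*exp(2*w + exp(w) - exp(-w)))*exp(-w)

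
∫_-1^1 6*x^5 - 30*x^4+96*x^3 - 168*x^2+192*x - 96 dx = -316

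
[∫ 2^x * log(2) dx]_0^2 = 3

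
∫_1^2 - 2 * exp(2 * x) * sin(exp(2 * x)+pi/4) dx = -cos(pi/4 + exp(2)) + cos(pi/4 + exp(4))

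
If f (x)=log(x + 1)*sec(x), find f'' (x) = (-x^2*log(x + 1) + 2*x^2*log(x + 1)/cos(x)^2 - 2*x*log(x + 1) + 4*x*log(x + 1)/cos(x)^2 + 2*x*sin(x)/cos(x) - log(x + 1) + 2*log(x + 1)/cos(x)^2 + 2*sin(x)/cos(x) - 1)/((x^2 + 2*x + 1)*cos(x))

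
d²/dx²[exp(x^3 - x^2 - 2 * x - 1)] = (9*x^4 - 12*x^3 - 8*x^2 + 14*x + 2)*exp(x^3 - x^2 - 2*x - 1)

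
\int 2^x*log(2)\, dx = 2^x + C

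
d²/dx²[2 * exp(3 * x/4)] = 9*exp(3*x/4)/8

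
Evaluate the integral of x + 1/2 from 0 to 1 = 1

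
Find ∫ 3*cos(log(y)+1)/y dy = 3*sin(log(y) + 1) + C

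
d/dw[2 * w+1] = 2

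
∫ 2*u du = u^2 + C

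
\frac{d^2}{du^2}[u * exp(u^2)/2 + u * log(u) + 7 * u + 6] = (2*u^4*exp(u^2) + 3*u^2*exp(u^2) + 1)/u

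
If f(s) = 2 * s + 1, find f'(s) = 2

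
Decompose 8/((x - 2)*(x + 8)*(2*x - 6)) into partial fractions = 2/(55*(x + 8)) - 2/(5*(x - 2)) + 4/(11*(x - 3))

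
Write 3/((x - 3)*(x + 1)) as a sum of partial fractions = -3/(4*(x + 1)) + 3/(4*(x - 3))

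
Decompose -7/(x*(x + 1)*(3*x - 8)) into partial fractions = -63/(88*(3*x - 8)) - 7/(11*(x + 1)) + 7/(8*x)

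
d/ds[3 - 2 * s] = -2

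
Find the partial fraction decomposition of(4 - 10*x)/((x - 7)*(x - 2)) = 16/(5*(x - 2)) - 66/(5*(x - 7))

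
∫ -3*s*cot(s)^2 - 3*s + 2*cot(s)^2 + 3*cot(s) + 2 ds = (3*s - 2)*cot(s) + C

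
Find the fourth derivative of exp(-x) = exp(-x)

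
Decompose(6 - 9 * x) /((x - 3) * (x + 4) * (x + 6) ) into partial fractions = 10/(3*(x + 6)) - 3/(x + 4) - 1/(3*(x - 3))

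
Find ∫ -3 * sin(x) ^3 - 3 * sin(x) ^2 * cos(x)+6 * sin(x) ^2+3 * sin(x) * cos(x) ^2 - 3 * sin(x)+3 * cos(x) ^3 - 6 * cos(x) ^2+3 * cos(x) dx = (sqrt(2)*sin(x + pi/4) - 1)^3 + C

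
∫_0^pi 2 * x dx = pi^2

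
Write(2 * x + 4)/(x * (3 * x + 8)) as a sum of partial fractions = 1/(2*(3*x + 8)) + 1/(2*x)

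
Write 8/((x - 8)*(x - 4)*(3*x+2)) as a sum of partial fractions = 18/(91*(3*x + 2)) - 1/(7*(x - 4)) + 1/(13*(x - 8))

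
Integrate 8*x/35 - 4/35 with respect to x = 4*x^2/35 - 4*x/35 + C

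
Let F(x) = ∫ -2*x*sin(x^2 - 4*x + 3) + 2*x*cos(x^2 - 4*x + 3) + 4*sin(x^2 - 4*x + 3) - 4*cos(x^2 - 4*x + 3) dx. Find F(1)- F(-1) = -sin(8) - cos(8) + 1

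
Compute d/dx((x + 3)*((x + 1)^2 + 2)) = 3*x^2 + 10*x + 9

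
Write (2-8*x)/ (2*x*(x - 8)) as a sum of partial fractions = -31/(8*(x - 8)) - 1/(8*x)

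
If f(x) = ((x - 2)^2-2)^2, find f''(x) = 12*x^2 - 48*x + 40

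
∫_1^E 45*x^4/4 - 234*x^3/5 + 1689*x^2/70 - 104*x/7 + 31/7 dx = (2*E/5 + 2 + 3*exp(2))*(-4*exp(2) + 5*E/7 + 3*exp(3)/4) + 2*exp(2)/7 + 617/140 + 3*E + 6*exp(3)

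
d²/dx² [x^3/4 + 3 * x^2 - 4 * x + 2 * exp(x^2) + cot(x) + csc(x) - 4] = 8*x^2*exp(x^2) + 3*x/2 + 4*exp(x^2) + 6 - 1/sin(x) + 2*cos(x)/sin(x)^3 + 2/sin(x)^3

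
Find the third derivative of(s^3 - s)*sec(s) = (-s^3*sin(s)/cos(s) + 6*s^3*sin(s)/cos(s)^3 - 9*s^2 + 18*s^2/cos(s)^2 + 19*s*sin(s)/cos(s) - 6*s*sin(s)/cos(s)^3 + 9 - 6/cos(s)^2)/cos(s)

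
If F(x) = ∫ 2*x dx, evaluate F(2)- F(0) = 4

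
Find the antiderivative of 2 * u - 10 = u^2 - 10*u + C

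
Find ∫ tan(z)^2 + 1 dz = tan(z) + C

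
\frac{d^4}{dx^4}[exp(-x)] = exp(-x)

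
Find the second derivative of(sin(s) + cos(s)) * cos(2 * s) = 18*sqrt(2)*sin(s)^2*sin(s + pi/4) - 13*sin(s) - 5*cos(s)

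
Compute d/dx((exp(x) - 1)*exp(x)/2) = exp(2*x) - exp(x)/2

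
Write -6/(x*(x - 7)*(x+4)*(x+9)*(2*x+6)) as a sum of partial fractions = -1/(1440*(x + 9)) + 3/(220*(x + 4)) - 1/(60*(x + 3)) - 3/(12320*(x - 7)) + 1/(252*x)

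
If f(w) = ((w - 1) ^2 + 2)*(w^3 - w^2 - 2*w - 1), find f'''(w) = 60*w^2 - 72*w + 18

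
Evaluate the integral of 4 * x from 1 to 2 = 6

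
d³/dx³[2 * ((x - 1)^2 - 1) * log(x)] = (4*x + 4)/x^2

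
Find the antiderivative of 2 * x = x^2 + C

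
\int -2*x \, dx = -x^2 + C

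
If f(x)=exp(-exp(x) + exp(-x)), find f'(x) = (-exp(2*x) - 1)*exp(-x - exp(x) + exp(-x))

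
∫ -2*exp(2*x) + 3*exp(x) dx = (3 - exp(x))*exp(x) + C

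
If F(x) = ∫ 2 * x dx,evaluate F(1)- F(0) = 1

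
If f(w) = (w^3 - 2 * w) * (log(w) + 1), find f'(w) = 3*w^2*log(w) + 4*w^2 - 2*log(w) - 4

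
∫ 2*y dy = y^2 + C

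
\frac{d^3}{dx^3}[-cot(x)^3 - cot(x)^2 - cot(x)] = 60*cot(x)^6 + 24*cot(x)^5 + 120*cot(x)^4 + 40*cot(x)^3 + 68*cot(x)^2 + 16*cot(x) + 8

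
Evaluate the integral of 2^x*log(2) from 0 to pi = -1 + 2^pi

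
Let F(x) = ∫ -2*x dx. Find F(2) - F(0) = -4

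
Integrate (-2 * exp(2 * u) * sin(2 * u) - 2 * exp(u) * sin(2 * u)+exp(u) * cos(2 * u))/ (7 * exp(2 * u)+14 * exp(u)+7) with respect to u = (exp(u)*cos(2*u) - 35*exp(u) - 35)/(7*(exp(u) + 1)) + C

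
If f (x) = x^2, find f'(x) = 2*x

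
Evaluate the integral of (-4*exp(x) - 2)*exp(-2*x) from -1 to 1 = -(2 + E)^2 + (exp(-1) + 2)^2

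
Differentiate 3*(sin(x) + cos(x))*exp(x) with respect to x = 6*exp(x)*cos(x)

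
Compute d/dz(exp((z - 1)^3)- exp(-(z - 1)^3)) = (3*z^2*exp(2*z^3 - 6*z^2 + 6*z - 2) + 3*z^2 - 6*z*exp(2*z^3 - 6*z^2 + 6*z - 2) - 6*z + 3*exp(2*z^3 - 6*z^2 + 6*z - 2) + 3)*exp(-z^3 + 3*z^2 - 3*z + 1)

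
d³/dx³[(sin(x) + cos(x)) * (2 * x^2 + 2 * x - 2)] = -2*sqrt(2)*x^2*cos(x + pi/4) - 10*x*sin(x) - 14*x*cos(x) - 20*sin(x) + 8*cos(x)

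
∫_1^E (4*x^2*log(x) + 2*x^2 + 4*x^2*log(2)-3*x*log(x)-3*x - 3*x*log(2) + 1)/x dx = (-3*E + 1 + 2*exp(2))*log(2*E)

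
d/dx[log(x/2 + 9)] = 1/(x + 18)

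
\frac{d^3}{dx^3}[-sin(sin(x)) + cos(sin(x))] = sqrt(2)*(3*sin(x)*cos(sin(x) + pi/4) + sin(sin(x) + pi/4)*cos(x)^2 + sin(sin(x) + pi/4))*cos(x)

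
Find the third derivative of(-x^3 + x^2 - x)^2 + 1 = 120*x^3 - 120*x^2 + 72*x - 12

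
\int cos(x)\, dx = sin(x) + C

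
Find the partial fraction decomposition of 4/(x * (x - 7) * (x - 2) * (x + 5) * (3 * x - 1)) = 81/(400*(3*x - 1)) + 1/(1680*(x + 5)) - 2/(175*(x - 2)) + 1/(2100*(x - 7)) - 2/(35*x)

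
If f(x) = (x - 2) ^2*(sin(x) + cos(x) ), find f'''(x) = x^2*sin(x) - x^2*cos(x) - 10*x*sin(x) - 2*x*cos(x) + 10*sin(x) + 14*cos(x)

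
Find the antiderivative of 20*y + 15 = 10*y^2 + 15*y + C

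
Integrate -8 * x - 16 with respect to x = -4*x^2 - 16*x + C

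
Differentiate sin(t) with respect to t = cos(t)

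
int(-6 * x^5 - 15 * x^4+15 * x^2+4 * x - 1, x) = -x^6 - 3*x^5 + 5*x^3 + 2*x^2 - x + C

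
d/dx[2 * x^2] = 4*x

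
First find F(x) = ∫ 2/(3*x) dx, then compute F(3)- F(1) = 2*log(3)/3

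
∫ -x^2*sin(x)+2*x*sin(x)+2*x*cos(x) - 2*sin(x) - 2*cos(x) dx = ((x - 1)^2 + 1)*cos(x) + C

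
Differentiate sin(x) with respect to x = cos(x)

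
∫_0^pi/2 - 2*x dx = -pi^2/4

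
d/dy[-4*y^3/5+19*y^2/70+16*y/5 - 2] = -12*y^2/5 + 19*y/35 + 16/5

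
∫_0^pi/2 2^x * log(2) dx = -1 + 2^(pi/2)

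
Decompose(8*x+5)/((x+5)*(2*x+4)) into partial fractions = 35/(6*(x + 5)) - 11/(6*(x + 2))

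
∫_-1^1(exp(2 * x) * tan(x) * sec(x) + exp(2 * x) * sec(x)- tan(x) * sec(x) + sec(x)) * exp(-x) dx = (-2*exp(-1) + 2*E)*sec(1)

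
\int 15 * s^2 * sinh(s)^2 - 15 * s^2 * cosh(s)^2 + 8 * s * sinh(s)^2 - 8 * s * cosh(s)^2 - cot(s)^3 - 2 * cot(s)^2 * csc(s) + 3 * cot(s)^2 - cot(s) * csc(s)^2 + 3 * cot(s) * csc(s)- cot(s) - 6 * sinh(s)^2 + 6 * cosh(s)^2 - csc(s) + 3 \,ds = -5*s^3 - 4*s^2 + 6*s + (cot(s) + csc(s))^2/2 - 3*cot(s) - 3*csc(s) + C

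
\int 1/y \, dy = log(y) + C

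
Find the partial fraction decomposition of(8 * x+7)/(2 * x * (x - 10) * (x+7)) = -7/(34*(x + 7)) + 87/(340*(x - 10)) - 1/(20*x)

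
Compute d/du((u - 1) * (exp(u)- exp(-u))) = (u*exp(2*u) + u - 2)*exp(-u)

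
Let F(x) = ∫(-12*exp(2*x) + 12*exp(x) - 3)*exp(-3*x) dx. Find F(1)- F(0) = (-2 + exp(-1))^3 + 1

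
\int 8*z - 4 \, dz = 4*z^2 - 4*z + C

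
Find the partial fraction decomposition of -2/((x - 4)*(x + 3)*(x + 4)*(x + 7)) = 1/(66*(x + 7)) - 1/(12*(x + 4)) + 1/(14*(x + 3)) - 1/(308*(x - 4))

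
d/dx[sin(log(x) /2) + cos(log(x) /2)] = sqrt(2)*cos(log(x)/2 + pi/4)/(2*x)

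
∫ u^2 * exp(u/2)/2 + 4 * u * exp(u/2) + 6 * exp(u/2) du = (u + 2)^2*exp(u/2) + C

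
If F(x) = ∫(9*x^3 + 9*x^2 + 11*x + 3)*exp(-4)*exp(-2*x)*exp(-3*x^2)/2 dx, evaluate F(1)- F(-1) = -9*exp(-9)/4 + 5*exp(-5)/4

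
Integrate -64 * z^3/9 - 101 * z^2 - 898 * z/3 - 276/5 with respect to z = -16*z^4/9 - 101*z^3/3 - 449*z^2/3 - 276*z/5 + C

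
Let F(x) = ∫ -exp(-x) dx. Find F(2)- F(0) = -1 + exp(-2)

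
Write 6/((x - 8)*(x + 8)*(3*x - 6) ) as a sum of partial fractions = 1/(80*(x + 8)) - 1/(30*(x - 2)) + 1/(48*(x - 8))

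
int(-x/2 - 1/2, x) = -x^2/4 - x/2 + C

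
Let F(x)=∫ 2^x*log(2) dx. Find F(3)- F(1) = 6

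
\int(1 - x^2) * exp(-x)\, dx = (x + 1)^2*exp(-x) + C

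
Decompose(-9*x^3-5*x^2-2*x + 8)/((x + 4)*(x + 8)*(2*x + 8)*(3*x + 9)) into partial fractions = -539/(60*(x + 8)) + 5/(12*(x + 4)) - 64/(3*(x + 4)^2) + 106/(15*(x + 3))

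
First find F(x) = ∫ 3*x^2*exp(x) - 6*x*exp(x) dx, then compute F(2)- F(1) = -3*E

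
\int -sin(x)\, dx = cos(x) + C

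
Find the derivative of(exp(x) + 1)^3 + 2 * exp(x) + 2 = 3*exp(3*x) + 6*exp(2*x) + 5*exp(x)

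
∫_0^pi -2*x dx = -pi^2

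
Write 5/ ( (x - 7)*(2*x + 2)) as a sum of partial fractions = -5/(16*(x + 1)) + 5/(16*(x - 7))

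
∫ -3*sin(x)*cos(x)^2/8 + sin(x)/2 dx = (cos(x)^2 - 4)*cos(x)/8 + C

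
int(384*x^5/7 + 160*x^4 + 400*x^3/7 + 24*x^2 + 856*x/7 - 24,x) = 64*x^6/7 + 32*x^5 + 100*x^4/7 + 8*x^3 + 428*x^2/7 - 24*x + C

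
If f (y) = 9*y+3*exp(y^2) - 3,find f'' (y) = 12*y^2*exp(y^2) + 6*exp(y^2)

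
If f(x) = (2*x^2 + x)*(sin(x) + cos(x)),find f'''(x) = -2*sqrt(2)*x^2*cos(x + pi/4) - 11*x*sin(x) - 13*x*cos(x) - 15*sin(x) + 9*cos(x)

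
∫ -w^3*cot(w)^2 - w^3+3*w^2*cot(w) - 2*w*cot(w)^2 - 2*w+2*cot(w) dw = w*(w^2 + 2)*cot(w) + C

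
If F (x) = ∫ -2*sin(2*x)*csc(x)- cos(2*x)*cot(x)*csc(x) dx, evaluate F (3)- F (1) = -cos(2)*csc(1) + cos(6)*csc(3)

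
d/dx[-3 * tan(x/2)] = -3/(2*cos(x/2)^2)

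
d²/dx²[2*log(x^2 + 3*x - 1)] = (-4*x^2 - 12*x - 22)/(x^4 + 6*x^3 + 7*x^2 - 6*x + 1)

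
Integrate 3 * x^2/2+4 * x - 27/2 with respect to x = x^3/2 + 2*x^2 - 27*x/2 + C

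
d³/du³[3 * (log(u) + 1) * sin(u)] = 3*(-u^3*log(u)*cos(u) - u^3*cos(u) - 3*u^2*sin(u) - 3*u*cos(u) + 2*sin(u))/u^3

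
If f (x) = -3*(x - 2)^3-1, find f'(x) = -9*x^2 + 36*x - 36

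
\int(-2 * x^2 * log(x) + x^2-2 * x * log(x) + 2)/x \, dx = -(log(x) - 1)*(x^2 + 2*x - 2) + C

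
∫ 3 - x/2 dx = -x^2/4 + 3*x + C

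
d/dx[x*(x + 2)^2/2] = 3*x^2/2 + 4*x + 2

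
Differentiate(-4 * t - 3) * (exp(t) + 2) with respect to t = -4*t*exp(t) - 7*exp(t) - 8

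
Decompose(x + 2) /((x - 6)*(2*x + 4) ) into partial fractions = 1/(2*(x - 6))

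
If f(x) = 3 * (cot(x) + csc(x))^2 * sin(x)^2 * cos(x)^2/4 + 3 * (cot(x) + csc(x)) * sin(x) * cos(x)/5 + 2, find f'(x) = -69*sin(x)/40 - 21*sin(2*x)/10 - 9*sin(3*x)/8 - 3*sin(4*x)/8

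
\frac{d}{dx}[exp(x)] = exp(x)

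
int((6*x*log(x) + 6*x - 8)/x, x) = 2*(3*x - 4)*log(x) + C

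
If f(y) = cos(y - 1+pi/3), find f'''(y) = sin(y - 1 + pi/3)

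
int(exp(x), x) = exp(x) + C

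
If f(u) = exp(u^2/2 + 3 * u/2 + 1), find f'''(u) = u^3*exp(u^2/2 + 3*u/2 + 1) + 9*u^2*exp(u^2/2 + 3*u/2 + 1)/2 + 39*u*exp(u^2/2 + 3*u/2 + 1)/4 + 63*exp(u^2/2 + 3*u/2 + 1)/8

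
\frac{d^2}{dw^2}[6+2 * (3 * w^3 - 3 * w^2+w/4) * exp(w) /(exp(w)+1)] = (-12*w^3*exp(2*w) + 12*w^3*exp(w) + 84*w^2*exp(2*w) + 60*w^2*exp(w) + 72*w*exp(3*w) + 95*w*exp(2*w) + 25*w*exp(w) - 24*exp(3*w) - 46*exp(2*w) - 22*exp(w))/(2*exp(3*w) + 6*exp(2*w) + 6*exp(w) + 2)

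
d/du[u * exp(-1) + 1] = exp(-1)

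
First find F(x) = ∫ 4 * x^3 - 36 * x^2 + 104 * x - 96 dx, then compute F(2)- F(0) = -64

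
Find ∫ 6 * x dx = 3*x^2 + C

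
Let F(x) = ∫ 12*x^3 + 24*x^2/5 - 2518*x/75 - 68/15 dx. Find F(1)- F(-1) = -88/15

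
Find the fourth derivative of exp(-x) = exp(-x)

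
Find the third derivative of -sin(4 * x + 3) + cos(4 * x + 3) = 64*sin(4*x + 3) + 64*cos(4*x + 3)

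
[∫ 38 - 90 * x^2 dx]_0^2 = -164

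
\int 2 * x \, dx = x^2 + C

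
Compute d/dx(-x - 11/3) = -1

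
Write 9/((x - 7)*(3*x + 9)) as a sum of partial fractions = -3/(10*(x + 3)) + 3/(10*(x - 7))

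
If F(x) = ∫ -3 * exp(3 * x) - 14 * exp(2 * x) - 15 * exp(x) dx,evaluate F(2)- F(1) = -(2 + exp(2))^3 - (2 + exp(2))^2 - E + exp(2) + (2 + E)^2 + (2 + E)^3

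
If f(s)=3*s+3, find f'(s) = 3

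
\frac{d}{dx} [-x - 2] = -1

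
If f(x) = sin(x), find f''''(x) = sin(x)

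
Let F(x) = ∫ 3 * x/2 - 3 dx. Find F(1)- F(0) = -9/4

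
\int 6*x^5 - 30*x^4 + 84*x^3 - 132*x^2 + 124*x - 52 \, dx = x^6 - 6*x^5 + 21*x^4 - 44*x^3 + 62*x^2 - 52*x + C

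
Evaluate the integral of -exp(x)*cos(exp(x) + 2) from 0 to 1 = sin(3) - sin(2 + E)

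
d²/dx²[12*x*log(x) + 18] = 12/x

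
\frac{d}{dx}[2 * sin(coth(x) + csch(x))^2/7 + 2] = -2*(cosh(x) + 1)*sin(2*(coth(x) + csch(x)))/(7*sinh(x)^2)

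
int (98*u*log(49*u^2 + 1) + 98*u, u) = (49*u^2 + 1)*log(49*u^2 + 1) + C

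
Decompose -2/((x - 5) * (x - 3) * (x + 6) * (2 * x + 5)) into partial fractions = -16/(1155*(2*x + 5)) + 2/(693*(x + 6)) + 1/(99*(x - 3)) - 1/(165*(x - 5))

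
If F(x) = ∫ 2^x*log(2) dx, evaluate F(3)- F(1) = 6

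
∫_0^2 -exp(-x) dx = -1 + exp(-2)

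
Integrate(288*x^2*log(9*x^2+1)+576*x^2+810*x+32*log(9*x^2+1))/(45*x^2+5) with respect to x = (32*x + 45)*log(9*x^2 + 1)/5 + C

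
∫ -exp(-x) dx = exp(-x) + C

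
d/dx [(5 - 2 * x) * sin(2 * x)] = -4*x*cos(2*x) - 2*sin(2*x) + 10*cos(2*x)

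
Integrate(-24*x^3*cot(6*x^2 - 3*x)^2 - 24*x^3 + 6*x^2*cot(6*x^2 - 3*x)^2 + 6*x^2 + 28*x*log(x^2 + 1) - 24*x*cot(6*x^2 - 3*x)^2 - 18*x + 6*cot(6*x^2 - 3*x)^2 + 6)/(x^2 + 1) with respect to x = 7*log(x^2 + 1)^2 + 3*log(x^2 + 1) + 2*cot(3*x*(2*x - 1)) + C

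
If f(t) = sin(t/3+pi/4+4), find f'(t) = cos(t/3 + pi/4 + 4)/3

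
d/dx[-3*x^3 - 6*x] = -9*x^2 - 6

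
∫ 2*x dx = x^2 + C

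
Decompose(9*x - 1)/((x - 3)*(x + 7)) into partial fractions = 32/(5*(x + 7)) + 13/(5*(x - 3))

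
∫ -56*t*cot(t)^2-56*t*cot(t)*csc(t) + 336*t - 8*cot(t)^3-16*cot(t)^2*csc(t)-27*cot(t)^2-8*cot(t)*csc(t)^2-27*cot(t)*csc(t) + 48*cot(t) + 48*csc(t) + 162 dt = 21*t + 4*(7*t + cot(t) + csc(t) + 3)^2 + 3*cot(t) + 3*csc(t) + C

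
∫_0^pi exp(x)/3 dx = -1/3 + exp(pi)/3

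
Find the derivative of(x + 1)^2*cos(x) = -x^2*sin(x) - 2*x*sin(x) + 2*x*cos(x) - sin(x) + 2*cos(x)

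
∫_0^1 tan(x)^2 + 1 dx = tan(1)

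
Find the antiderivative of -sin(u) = cos(u) + C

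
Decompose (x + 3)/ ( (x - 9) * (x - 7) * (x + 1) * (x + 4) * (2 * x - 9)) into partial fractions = 8/(561*(2*x - 9)) - 1/(7293*(x + 4)) - 1/(1320*(x + 1)) - 1/(88*(x - 7)) + 1/(195*(x - 9))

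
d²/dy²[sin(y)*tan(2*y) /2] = 4*sin(y)*sin(2*y)/cos(2*y)^3 - sin(y)*tan(2*y)/2 + 2*cos(y)/cos(2*y)^2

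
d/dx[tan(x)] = cos(x)^(-2)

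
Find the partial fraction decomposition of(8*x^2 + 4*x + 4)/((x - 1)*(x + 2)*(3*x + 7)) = 172/(5*(3*x + 7)) - 28/(3*(x + 2)) + 8/(15*(x - 1))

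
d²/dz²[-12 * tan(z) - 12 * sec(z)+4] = -24*sin(z)/cos(z)^3 + 12/cos(z) - 24/cos(z)^3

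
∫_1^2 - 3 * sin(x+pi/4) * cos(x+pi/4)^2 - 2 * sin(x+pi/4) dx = 2*cos(pi/4 + 2) + cos(pi/4 + 2)^3 - cos(pi/4 + 1)^3 - 2*cos(pi/4 + 1)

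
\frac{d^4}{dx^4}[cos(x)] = cos(x)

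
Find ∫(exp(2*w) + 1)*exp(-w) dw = 2*sinh(w) + C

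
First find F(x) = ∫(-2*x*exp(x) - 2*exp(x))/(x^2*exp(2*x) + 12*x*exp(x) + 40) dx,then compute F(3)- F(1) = -acot(E/2 + 3) + acot(3 + 3*exp(3)/2)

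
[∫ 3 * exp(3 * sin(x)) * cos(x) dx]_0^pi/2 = -1 + exp(3)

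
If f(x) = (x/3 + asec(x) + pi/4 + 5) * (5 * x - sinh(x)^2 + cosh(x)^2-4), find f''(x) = (10*x^5 - 20*x^3 + 18*x^2*sqrt(1 - 1/x^2) - 15*x*sqrt(1 - 1/x^2) + 10*x - 9*sqrt(1 - 1/x^2))/(3*x^5 - 6*x^3 + 3*x)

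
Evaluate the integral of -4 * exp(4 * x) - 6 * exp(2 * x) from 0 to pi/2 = -exp(2*pi) - 3*exp(pi) + 4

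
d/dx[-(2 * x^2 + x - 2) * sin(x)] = -2*x^2*cos(x) - 4*x*sin(x) - x*cos(x) - sin(x) + 2*cos(x)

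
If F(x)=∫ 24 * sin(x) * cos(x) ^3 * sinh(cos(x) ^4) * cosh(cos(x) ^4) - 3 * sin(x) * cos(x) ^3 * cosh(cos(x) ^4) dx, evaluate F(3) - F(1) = -3*sinh(cos(3)^4)^2 - 3*sinh(cos(1)^4)/4 + 3*sinh(cos(1)^4)^2 + 3*sinh(cos(3)^4)/4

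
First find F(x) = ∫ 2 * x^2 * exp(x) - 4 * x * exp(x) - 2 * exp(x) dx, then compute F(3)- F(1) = 0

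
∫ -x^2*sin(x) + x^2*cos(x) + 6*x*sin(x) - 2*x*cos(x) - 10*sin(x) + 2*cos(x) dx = sqrt(2)*((x - 2)^2 + 2)*sin(x + pi/4) + C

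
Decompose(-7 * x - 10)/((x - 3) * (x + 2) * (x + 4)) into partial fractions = 9/(7*(x + 4)) - 2/(5*(x + 2)) - 31/(35*(x - 3))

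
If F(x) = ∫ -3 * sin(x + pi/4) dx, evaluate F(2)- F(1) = 3*cos(pi/4 + 2) - 3*cos(pi/4 + 1)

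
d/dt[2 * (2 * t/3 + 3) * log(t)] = (4*t*log(t) + 4*t + 18)/(3*t)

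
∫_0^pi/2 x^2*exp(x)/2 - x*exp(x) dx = -2 + (-2 + pi/2)^2*exp(pi/2)/2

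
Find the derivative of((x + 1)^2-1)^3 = 6*x^5 + 30*x^4 + 48*x^3 + 24*x^2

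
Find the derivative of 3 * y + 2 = 3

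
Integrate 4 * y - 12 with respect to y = 2*y^2 - 12*y + C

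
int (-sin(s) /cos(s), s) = log(cos(s)/2) + C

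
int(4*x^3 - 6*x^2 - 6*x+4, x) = x^4 - 2*x^3 - 3*x^2 + 4*x + C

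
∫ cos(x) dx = sin(x) + C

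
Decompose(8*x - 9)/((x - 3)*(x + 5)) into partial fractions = 49/(8*(x + 5)) + 15/(8*(x - 3))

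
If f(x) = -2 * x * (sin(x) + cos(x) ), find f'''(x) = 2*sqrt(2)*(x*cos(x + pi/4) + 3*sin(x + pi/4))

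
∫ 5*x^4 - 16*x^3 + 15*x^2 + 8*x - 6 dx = x^5 - 4*x^4 + 5*x^3 + 4*x^2 - 6*x + C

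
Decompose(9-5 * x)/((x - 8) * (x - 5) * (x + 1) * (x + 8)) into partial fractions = -7/(208*(x + 8)) + 1/(27*(x + 1)) + 8/(117*(x - 5)) - 31/(432*(x - 8))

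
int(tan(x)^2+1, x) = tan(x) + C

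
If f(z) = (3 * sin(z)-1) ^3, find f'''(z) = 9*(-81*sin(z)^2 + 24*sin(z) + 17)*cos(z)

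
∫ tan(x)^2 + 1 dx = tan(x) + C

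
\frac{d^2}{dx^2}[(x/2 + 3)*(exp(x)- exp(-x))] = (x*exp(2*x) - x + 8*exp(2*x) - 4)*exp(-x)/2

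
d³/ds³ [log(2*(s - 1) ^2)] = 4/(s^3 - 3*s^2 + 3*s - 1)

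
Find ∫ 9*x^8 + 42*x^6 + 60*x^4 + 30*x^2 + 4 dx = x^9 + 6*x^7 + 12*x^5 + 10*x^3 + 4*x + C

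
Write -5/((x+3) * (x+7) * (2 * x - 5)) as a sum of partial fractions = -20/(209*(2*x - 5)) - 5/(76*(x + 7)) + 5/(44*(x + 3))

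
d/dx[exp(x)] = exp(x)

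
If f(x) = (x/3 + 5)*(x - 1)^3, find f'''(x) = 8*x + 24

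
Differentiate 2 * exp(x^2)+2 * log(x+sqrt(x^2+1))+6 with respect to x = (4*x^3*exp(x^2) + 4*x^2*sqrt(x^2 + 1)*exp(x^2) + 4*x*exp(x^2) + 2*x + 2*sqrt(x^2 + 1))/(x^2 + x*sqrt(x^2 + 1) + 1)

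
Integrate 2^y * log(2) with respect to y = 2^y + C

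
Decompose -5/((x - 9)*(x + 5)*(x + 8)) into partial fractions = -5/(51*(x + 8)) + 5/(42*(x + 5)) - 5/(238*(x - 9))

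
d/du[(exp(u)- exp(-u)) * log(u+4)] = (u*exp(2*u)*log(u + 4) + u*log(u + 4) + 4*exp(2*u)*log(u + 4) + exp(2*u) + 4*log(u + 4) - 1)/(u*exp(u) + 4*exp(u))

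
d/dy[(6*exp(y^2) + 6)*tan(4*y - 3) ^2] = 12*y*exp(y^2)*tan(4*y - 3)^2 + 48*exp(y^2)*tan(4*y - 3)^3 + 48*exp(y^2)*tan(4*y - 3) + 48*tan(4*y - 3)^3 + 48*tan(4*y - 3)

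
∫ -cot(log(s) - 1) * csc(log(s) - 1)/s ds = csc(log(s) - 1) + C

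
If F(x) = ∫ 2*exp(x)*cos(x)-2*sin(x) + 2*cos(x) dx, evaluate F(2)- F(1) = -(2 + E)*(cos(1) + sin(1)) + (2 + exp(2))*(cos(2) + sin(2))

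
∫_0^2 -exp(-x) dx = -1 + exp(-2)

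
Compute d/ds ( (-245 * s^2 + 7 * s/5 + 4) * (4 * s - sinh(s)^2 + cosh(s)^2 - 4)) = -2940*s^2 + 7406*s/5 + 59/5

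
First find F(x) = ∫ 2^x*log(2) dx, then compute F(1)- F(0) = 1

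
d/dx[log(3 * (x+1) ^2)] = 2/(x + 1)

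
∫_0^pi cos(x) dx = 0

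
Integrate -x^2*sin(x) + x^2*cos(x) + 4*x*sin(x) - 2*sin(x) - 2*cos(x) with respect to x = sqrt(2)*((x - 1)^2 - 1)*sin(x + pi/4) + C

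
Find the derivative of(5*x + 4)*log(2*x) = (5*x*log(x) + 5*x*log(2) + 5*x + 4)/x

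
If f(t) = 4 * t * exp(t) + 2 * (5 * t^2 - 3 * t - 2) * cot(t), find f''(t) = 20*t^2*cot(t)^3 + 20*t^2*cot(t) + 4*t*exp(t) - 12*t*cot(t)^3 - 40*t*cot(t)^2 - 12*t*cot(t) - 40*t + 8*exp(t) - 8*cot(t)^3 + 12*cot(t)^2 + 12*cot(t) + 12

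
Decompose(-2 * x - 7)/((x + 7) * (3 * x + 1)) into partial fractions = -19/(20*(3*x + 1)) - 7/(20*(x + 7))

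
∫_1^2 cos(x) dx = -sin(1) + sin(2)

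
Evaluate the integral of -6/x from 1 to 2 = -6*log(2)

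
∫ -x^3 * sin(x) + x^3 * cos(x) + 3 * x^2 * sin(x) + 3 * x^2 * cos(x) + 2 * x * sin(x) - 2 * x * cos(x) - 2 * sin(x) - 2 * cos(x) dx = sqrt(2)*x*(x^2 - 2)*sin(x + pi/4) + C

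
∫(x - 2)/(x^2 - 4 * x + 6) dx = log((x - 2)^2 + 2)/2 + C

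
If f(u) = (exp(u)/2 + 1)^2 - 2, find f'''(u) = 2*exp(2*u) + exp(u)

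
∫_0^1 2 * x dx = 1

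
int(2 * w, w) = w^2 + C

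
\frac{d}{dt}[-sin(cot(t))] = cos(1/tan(t))/sin(t)^2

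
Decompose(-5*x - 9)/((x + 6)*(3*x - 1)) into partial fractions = -32/(19*(3*x - 1)) - 21/(19*(x + 6))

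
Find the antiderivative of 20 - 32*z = -16*z^2 + 20*z + C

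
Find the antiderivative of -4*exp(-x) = 4*exp(-x) + C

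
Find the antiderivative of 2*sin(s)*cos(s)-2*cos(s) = (sin(s) - 1)^2 + C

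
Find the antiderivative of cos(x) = sin(x) + C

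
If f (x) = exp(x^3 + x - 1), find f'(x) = 3*x^2*exp(x^3 + x - 1) + exp(x^3 + x - 1)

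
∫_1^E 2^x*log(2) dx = -2 + 2^E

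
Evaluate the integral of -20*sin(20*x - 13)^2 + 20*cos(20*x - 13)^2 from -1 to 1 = sin(66)/2 + sin(14)/2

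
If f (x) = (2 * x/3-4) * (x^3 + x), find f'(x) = 8*x^3/3 - 12*x^2 + 4*x/3 - 4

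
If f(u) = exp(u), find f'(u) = exp(u)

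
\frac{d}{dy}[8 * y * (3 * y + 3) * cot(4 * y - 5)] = -96*y^2/sin(4*y - 5)^2 + 48*y/tan(4*y - 5) - 96*y/sin(4*y - 5)^2 + 24/tan(4*y - 5)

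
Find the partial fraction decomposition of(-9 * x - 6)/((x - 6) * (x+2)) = -3/(2*(x + 2)) - 15/(2*(x - 6))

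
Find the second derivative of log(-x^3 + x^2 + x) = (-3*x^4 + 4*x^3 - 2*x^2 - 2*x - 1)/(x^6 - 2*x^5 - x^4 + 2*x^3 + x^2)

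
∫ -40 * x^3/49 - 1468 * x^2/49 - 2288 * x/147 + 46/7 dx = -10*x^4/49 - 1468*x^3/147 - 1144*x^2/147 + 46*x/7 + C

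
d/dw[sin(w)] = cos(w)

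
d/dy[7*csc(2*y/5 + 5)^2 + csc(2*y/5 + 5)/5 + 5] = -28*cot(2*y/5 + 5)*csc(2*y/5 + 5)^2/5 - 2*cot(2*y/5 + 5)*csc(2*y/5 + 5)/25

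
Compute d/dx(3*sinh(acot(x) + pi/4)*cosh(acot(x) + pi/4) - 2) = -3*cosh(2*acot(x) + pi/2)/(x^2 + 1)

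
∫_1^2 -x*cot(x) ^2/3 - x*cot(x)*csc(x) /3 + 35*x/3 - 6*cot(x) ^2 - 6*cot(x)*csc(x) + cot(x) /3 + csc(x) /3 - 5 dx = -19*csc(1)/3 - 19*cot(1)/3 + 20*cot(2)/3 + 20*csc(2)/3 + 19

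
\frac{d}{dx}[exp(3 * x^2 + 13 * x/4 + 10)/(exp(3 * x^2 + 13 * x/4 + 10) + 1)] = (24*x*exp(3*x^2 + 13*x/4 + 10) + 13*exp(3*x^2 + 13*x/4 + 10))/(8*exp(10)*exp(13*x/4)*exp(3*x^2) + 4*exp(20)*exp(13*x/2)*exp(6*x^2) + 4)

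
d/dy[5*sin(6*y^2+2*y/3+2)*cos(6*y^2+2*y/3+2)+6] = 10*(6*y + 1/3)*cos(12*y^2 + 4*y/3 + 4)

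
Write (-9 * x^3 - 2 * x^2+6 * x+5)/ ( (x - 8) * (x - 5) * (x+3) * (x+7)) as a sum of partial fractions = -41/(10*(x + 7)) + 53/(88*(x + 3)) + 95/(24*(x - 5)) - 1561/(165*(x - 8))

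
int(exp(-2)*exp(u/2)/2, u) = exp(u/2 - 2) + C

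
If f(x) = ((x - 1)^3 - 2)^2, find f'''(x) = 120*x^3 - 360*x^2 + 360*x - 144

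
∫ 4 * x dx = 2*x^2 + C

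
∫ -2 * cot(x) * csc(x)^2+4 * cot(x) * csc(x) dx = (csc(x) - 2)^2 + C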